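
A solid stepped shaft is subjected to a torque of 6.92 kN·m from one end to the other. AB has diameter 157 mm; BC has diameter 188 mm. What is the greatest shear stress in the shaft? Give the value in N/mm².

Under the same torque, τ_max = 16T/(πd³) is largest where d is smallest — segment AB (d = 157 mm).
τ_max = 16·6920/(π·(0.157)³) = 9.107×10^6 Pa.

9.11 N/mm²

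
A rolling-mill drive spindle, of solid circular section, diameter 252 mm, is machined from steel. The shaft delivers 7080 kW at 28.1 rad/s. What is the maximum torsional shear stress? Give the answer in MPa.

ω = 28.1 rad/s, so T = P/ω = 7080×10³ / 28.10 = 252000 N·m.
J = πd⁴/32 = π(0.252)⁴/32 = 3.959×10^-4 m⁴.
τ_max = T·r/J = 252000 × 0.126 / 3.959×10^-4 = 8.019×10^7 Pa.

80.2 MPa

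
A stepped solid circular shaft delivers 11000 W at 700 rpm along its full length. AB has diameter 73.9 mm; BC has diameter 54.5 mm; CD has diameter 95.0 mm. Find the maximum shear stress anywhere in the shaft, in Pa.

4.72e6 Pa

ω = 2π·700/60 = 73.30 rad/s, so T = P/ω = 11000 / 73.30 = 150.1 N·m.
Under the same torque, τ_max = 16T/(πd³) is largest where d is smallest — segment BC (d = 54.5 mm).
τ_max = 16·150.1/(π·(0.0545)³) = 4.721×10^6 Pa.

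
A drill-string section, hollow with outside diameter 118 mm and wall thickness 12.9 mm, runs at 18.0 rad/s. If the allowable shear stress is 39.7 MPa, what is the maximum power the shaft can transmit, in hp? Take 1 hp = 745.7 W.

194 hp

J = π(d_o⁴ − d_i⁴)/32 = π(0.118⁴ − 0.0922⁴)/32 = 1.194×10^-5 m⁴.
T_max = τ_allow·J/r = 3.97×10^7 × 1.194×10^-5 / 0.0590 = 8034 N·m.
ω = 18.0 rad/s, so P_max = T_max·ω = 1.446×10^5 W.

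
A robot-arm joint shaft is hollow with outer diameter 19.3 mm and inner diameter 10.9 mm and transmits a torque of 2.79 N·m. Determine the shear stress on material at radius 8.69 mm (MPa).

J = π(d_o⁴ − d_i⁴)/32 = π(0.0193⁴ − 0.0109⁴)/32 = 1.224×10^-8 m⁴.
Shear stress varies linearly with radius: τ = T·r/J = 2.790 × 0.00869 / 1.224×10^-8 = 1.981×10^6 Pa.

1.98 MPa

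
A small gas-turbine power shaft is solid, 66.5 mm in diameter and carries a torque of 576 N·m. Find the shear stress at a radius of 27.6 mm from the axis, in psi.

1200 psi

J = πd⁴/32 = π(0.0665)⁴/32 = 1.920×10^-6 m⁴.
Shear stress varies linearly with radius: τ = T·r/J = 576.0 × 0.0276 / 1.920×10^-6 = 8.280×10^6 Pa.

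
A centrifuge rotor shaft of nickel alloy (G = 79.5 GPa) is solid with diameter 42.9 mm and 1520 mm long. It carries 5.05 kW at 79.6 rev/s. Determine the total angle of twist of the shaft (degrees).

ω = 2π·79.6 = 500.1 rad/s, so T = P/ω = 5.05×10³ / 500.1 = 10.10 N·m.
J = πd⁴/32 = π(0.0429)⁴/32 = 3.325×10^-7 m⁴.
θ = T·L/(G·J) = 10.10 × 1.52 / (79.5×10⁹ × 3.325×10^-7) = 5.806×10^-4 rad.

0.0333°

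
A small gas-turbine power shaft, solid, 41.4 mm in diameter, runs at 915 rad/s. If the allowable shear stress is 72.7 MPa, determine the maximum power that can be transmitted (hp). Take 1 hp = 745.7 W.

J = πd⁴/32 = π(0.0414)⁴/32 = 2.884×10^-7 m⁴.
T_max = τ_allow·J/r = 7.27×10^7 × 2.884×10^-7 / 0.0207 = 1013 N·m.
ω = 915 rad/s, so P_max = T_max·ω = 9.268×10^5 W.

1240 hp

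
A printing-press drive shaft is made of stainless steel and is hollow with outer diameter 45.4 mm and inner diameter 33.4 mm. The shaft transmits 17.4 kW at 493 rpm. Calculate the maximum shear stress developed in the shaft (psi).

ω = 2π·493/60 = 51.63 rad/s, so T = P/ω = 17.4×10³ / 51.63 = 337.0 N·m.
J = π(d_o⁴ − d_i⁴)/32 = π(0.0454⁴ − 0.0334⁴)/32 = 2.949×10^-7 m⁴.
τ_max = T·r/J = 337.0 × 0.0227 / 2.949×10^-7 = 2.594×10^7 Pa.

3760 psi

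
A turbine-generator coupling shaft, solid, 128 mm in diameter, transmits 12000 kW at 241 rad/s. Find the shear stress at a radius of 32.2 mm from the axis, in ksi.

ω = 241 rad/s, so T = P/ω = 12000×10³ / 241.0 = 49790 N·m.
J = πd⁴/32 = π(0.128)⁴/32 = 2.635×10^-5 m⁴.
Shear stress varies linearly with radius: τ = T·r/J = 49790 × 0.0322 / 2.635×10^-5 = 6.084×10^7 Pa.

8.82 ksi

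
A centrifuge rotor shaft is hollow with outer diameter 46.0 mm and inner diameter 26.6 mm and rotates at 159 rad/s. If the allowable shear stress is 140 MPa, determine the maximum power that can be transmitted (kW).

J = π(d_o⁴ − d_i⁴)/32 = π(0.0460⁴ − 0.0266⁴)/32 = 3.904×10^-7 m⁴.
T_max = τ_allow·J/r = 1.40×10^8 × 3.904×10^-7 / 0.0230 = 2376 N·m.
ω = 159 rad/s, so P_max = T_max·ω = 3.779×10^5 W.

378 kW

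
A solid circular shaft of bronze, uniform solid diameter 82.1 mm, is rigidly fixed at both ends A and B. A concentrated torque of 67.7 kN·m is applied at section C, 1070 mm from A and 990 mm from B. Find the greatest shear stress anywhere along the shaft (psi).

With uniform GJ and both ends fixed, compatibility θ_AC = θ_CB gives T_A·a = T_B·b, together with T_A + T_B = T₀.
T_A = T₀·b/(a+b) = 67700·990/2060 = 32540 N·m; T_B = 35160 N·m.
τ in each portion: τ_AC = 2.99×10^8 Pa, τ_CB = 3.24×10^8 Pa; maximum is in CB.
τ_max = T_CB·r/J = 35160·0.0410/4.46×10^-6 = 3.236×10^8 Pa.

46900 psi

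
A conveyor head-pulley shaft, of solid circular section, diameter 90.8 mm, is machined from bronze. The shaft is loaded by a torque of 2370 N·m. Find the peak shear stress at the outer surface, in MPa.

16.1 MPa

J = πd⁴/32 = π(0.0908)⁴/32 = 6.673×10^-6 m⁴.
τ_max = T·r/J = 2370 × 0.0454 / 6.673×10^-6 = 1.612×10^7 Pa.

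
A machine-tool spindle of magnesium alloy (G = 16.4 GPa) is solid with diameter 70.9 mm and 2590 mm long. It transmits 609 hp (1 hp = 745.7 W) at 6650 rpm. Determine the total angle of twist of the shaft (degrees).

ω = 2π·6650/60 = 696.4 rad/s, so T = P/ω = 609×745.7 / 696.4 = 652.1 N·m.
J = πd⁴/32 = π(0.0709)⁴/32 = 2.481×10^-6 m⁴.
θ = T·L/(G·J) = 652.1 × 2.59 / (16.4×10⁹ × 2.481×10^-6) = 0.04151 rad.

2.38°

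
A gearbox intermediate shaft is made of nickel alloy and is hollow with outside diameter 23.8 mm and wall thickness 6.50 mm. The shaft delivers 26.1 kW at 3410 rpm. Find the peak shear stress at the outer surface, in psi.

ω = 2π·3410/60 = 357.1 rad/s, so T = P/ω = 26.1×10³ / 357.1 = 73.09 N·m.
J = π(d_o⁴ − d_i⁴)/32 = π(0.0238⁴ − 0.0108⁴)/32 = 3.016×10^-8 m⁴.
τ_max = T·r/J = 73.09 × 0.0119 / 3.016×10^-8 = 2.883×10^7 Pa.

4180 psi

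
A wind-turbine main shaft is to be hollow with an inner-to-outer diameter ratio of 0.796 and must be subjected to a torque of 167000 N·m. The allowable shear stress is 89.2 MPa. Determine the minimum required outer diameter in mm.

For a hollow shaft with d_i/d_o = 0.796: τ_max = 16T/(π d_o³ (1−k⁴)), so d_o = [16T/(π τ_allow (1−k⁴))]^(1/3) = [16·167000/(π·8.92×10^7·0.5985)]^(1/3) = 0.2516 m.

252 mm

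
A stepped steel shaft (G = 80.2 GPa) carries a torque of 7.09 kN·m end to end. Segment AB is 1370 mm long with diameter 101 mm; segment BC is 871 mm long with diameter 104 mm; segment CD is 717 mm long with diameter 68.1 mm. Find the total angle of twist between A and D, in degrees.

2.78°

J_AB = π(0.101)⁴/32 = 1.02×10^-5 m⁴; J_BC = π(0.104)⁴/32 = 1.15×10^-5 m⁴; J_CD = π(0.0681)⁴/32 = 2.11×10^-6 m⁴.
θ = (T/G)·Σ L_i/J_i = (7090/80.2×10⁹)·(1.37/1.02×10^-5 + 0.871/1.15×10^-5 + 0.717/2.11×10^-6) = 0.04858 rad.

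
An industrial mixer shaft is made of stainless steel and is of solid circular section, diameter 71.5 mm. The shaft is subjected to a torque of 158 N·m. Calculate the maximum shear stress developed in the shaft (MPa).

J = πd⁴/32 = π(0.0715)⁴/32 = 2.566×10^-6 m⁴.
τ_max = T·r/J = 158.0 × 0.0357 / 2.566×10^-6 = 2.201×10^6 Pa.

2.20 MPa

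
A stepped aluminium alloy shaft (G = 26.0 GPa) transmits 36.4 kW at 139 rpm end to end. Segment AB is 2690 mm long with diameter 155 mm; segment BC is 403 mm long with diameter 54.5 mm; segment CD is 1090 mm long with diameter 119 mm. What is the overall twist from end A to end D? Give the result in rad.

0.0546 rad

ω = 2π·139/60 = 14.56 rad/s, so T = P/ω = 36.4×10³ / 14.56 = 2501 N·m.
J_AB = π(0.155)⁴/32 = 5.67×10^-5 m⁴; J_BC = π(0.0545)⁴/32 = 8.66×10^-7 m⁴; J_CD = π(0.119)⁴/32 = 1.97×10^-5 m⁴.
θ = (T/G)·Σ L_i/J_i = (2501/26.0×10⁹)·(2.69/5.67×10^-5 + 0.403/8.66×10^-7 + 1.09/1.97×10^-5) = 0.05464 rad.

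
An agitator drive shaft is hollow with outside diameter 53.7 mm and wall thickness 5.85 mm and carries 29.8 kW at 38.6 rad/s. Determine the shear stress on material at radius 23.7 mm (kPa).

35800 kPa

ω = 38.6 rad/s, so T = P/ω = 29.8×10³ / 38.60 = 772.0 N·m.
J = π(d_o⁴ − d_i⁴)/32 = π(0.0537⁴ − 0.0420⁴)/32 = 5.109×10^-7 m⁴.
Shear stress varies linearly with radius: τ = T·r/J = 772.0 × 0.0237 / 5.109×10^-7 = 3.581×10^7 Pa.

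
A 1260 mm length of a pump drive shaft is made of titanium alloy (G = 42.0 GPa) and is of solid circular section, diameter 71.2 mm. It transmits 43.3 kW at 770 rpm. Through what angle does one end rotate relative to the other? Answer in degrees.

ω = 2π·770/60 = 80.63 rad/s, so T = P/ω = 43.3×10³ / 80.63 = 537.0 N·m.
J = πd⁴/32 = π(0.0712)⁴/32 = 2.523×10^-6 m⁴.
θ = T·L/(G·J) = 537.0 × 1.26 / (42.0×10⁹ × 2.523×10^-6) = 6.385×10^-3 rad.

0.366°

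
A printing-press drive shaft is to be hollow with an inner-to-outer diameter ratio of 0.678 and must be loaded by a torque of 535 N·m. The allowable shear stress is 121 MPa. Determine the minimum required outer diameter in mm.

30.6 mm

For a hollow shaft with d_i/d_o = 0.678: τ_max = 16T/(π d_o³ (1−k⁴)), so d_o = [16T/(π τ_allow (1−k⁴))]^(1/3) = [16·535.0/(π·1.21×10^8·0.7887)]^(1/3) = 0.03056 m.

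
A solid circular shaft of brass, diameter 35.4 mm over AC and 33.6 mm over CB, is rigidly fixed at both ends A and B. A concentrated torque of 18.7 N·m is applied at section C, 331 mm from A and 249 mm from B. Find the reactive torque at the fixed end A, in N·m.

9.00 N·m

Compatibility: T_A·a/J_AC = T_B·b/J_CB with T_A + T_B = T₀.
J_AC = 1.54×10^-7 m⁴, J_CB = 1.25×10^-7 m⁴, so T_A = T₀·(J_AC/a)/((J_AC/a)+(J_CB/b)) = 8.995 N·m, T_B = 9.705 N·m.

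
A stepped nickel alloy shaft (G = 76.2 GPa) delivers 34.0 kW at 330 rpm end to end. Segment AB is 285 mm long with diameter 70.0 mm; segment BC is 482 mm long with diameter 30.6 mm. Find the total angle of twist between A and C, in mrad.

ω = 2π·330/60 = 34.56 rad/s, so T = P/ω = 34.0×10³ / 34.56 = 983.9 N·m.
J_AB = π(0.0700)⁴/32 = 2.36×10^-6 m⁴; J_BC = π(0.0306)⁴/32 = 8.61×10^-8 m⁴.
θ = (T/G)·Σ L_i/J_i = (983.9/76.2×10⁹)·(0.285/2.36×10^-6 + 0.482/8.61×10^-8) = 0.07386 rad.

73.9 mrad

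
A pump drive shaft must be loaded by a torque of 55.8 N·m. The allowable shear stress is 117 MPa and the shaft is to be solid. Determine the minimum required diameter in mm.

13.4 mm

For a solid shaft τ_max = 16T/(πd³), so d = (16T/(π τ_allow))^(1/3) = (16·55.80/(π·1.17×10^8))^(1/3) = 0.01344 m.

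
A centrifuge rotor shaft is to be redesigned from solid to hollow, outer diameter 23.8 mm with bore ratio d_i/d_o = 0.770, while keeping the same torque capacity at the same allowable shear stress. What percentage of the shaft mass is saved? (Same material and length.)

45.7 %

Equal τ_max and T ⇒ the solid shaft needs d_s³ = d_o³(1−k⁴), so d_s = 23.8·(1−0.770⁴)^(1/3) = 20.60 mm.
Area ratio A_h/A_s = d_o²(1−k²)/d_s² = (1−k²)/(1−k⁴)^(2/3) = 0.5434.
Mass saving = 1 − 0.5434 = 45.7 %.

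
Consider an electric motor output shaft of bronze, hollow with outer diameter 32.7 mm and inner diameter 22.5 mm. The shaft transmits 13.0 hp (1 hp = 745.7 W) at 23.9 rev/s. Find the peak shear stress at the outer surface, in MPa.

ω = 2π·23.9 = 150.2 rad/s, so T = P/ω = 13.0×745.7 / 150.2 = 64.55 N·m.
J = π(d_o⁴ − d_i⁴)/32 = π(0.0327⁴ − 0.0225⁴)/32 = 8.709×10^-8 m⁴.
τ_max = T·r/J = 64.55 × 0.0163 / 8.709×10^-8 = 1.212×10^7 Pa.

12.1 MPa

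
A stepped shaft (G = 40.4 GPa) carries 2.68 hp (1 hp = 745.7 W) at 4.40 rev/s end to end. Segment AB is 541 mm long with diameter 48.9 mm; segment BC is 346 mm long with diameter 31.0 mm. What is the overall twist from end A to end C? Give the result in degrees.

ω = 2π·4.40 = 27.65 rad/s, so T = P/ω = 2.68×745.7 / 27.65 = 72.29 N·m.
J_AB = π(0.0489)⁴/32 = 5.61×10^-7 m⁴; J_BC = π(0.0310)⁴/32 = 9.07×10^-8 m⁴.
θ = (T/G)·Σ L_i/J_i = (72.29/40.4×10⁹)·(0.541/5.61×10^-7 + 0.346/9.07×10^-8) = 8.553×10^-3 rad.

0.490°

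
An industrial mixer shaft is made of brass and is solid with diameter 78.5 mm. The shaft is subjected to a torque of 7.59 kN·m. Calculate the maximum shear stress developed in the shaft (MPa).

J = πd⁴/32 = π(0.0785)⁴/32 = 3.728×10^-6 m⁴.
τ_max = T·r/J = 7590 × 0.0393 / 3.728×10^-6 = 7.991×10^7 Pa.

79.9 MPa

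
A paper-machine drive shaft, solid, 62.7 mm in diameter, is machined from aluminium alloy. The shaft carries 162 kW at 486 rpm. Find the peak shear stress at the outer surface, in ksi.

ω = 2π·486/60 = 50.89 rad/s, so T = P/ω = 162×10³ / 50.89 = 3183 N·m.
J = πd⁴/32 = π(0.0627)⁴/32 = 1.517×10^-6 m⁴.
τ_max = T·r/J = 3183 × 0.0314 / 1.517×10^-6 = 6.577×10^7 Pa.

9.54 ksi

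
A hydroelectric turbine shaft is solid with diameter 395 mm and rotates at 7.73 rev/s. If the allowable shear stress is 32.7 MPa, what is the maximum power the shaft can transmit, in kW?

J = πd⁴/32 = π(0.395)⁴/32 = 2.390×10^-3 m⁴.
T_max = τ_allow·J/r = 3.27×10^7 × 2.390×10^-3 / 0.198 = 395700 N·m.
ω = 2π·7.73 = 48.57 rad/s, so P_max = T_max·ω = 1.922×10^7 W.

19200 kW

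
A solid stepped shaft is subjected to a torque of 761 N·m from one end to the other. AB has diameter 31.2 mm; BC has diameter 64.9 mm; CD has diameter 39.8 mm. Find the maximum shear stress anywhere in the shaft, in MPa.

128 MPa

Under the same torque, τ_max = 16T/(πd³) is largest where d is smallest — segment AB (d = 31.2 mm).
τ_max = 16·761.0/(π·(0.0312)³) = 1.276×10^8 Pa.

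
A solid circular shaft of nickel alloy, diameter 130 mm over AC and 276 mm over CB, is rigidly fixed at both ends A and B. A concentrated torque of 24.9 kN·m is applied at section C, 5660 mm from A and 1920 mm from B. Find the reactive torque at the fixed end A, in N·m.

409 N·m

Compatibility: T_A·a/J_AC = T_B·b/J_CB with T_A + T_B = T₀.
J_AC = 2.80×10^-5 m⁴, J_CB = 5.70×10^-4 m⁴, so T_A = T₀·(J_AC/a)/((J_AC/a)+(J_CB/b)) = 408.9 N·m, T_B = 24490 N·m.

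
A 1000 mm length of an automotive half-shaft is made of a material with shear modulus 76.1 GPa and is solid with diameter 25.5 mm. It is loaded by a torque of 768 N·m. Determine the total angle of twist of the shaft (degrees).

J = πd⁴/32 = π(0.0255)⁴/32 = 4.151×10^-8 m⁴.
θ = T·L/(G·J) = 768.0 × 1.00 / (76.1×10⁹ × 4.151×10^-8) = 0.2431 rad.

13.9°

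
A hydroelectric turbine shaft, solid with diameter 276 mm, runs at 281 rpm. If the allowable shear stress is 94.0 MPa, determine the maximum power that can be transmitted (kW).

11400 kW

J = πd⁴/32 = π(0.276)⁴/32 = 5.697×10^-4 m⁴.
T_max = τ_allow·J/r = 9.40×10^7 × 5.697×10^-4 / 0.138 = 388000 N·m.
ω = 2π·281/60 = 29.43 rad/s, so P_max = T_max·ω = 1.142×10^7 W.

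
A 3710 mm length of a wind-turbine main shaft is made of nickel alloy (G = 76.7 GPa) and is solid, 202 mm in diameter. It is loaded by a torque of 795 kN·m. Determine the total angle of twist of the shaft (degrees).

J = πd⁴/32 = π(0.202)⁴/32 = 1.635×10^-4 m⁴.
θ = T·L/(G·J) = 795000 × 3.71 / (76.7×10⁹ × 1.635×10^-4) = 0.2353 rad.

13.5°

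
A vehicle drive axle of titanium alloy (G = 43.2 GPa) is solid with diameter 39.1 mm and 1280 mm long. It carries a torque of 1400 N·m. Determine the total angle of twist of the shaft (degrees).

10.4°

J = πd⁴/32 = π(0.0391)⁴/32 = 2.295×10^-7 m⁴.
θ = T·L/(G·J) = 1400 × 1.28 / (43.2×10⁹ × 2.295×10^-7) = 0.1808 rad.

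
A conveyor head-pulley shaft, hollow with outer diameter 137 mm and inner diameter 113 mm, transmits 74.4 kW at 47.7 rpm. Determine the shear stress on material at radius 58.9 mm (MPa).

ω = 2π·47.7/60 = 4.995 rad/s, so T = P/ω = 74.4×10³ / 4.995 = 14890 N·m.
J = π(d_o⁴ − d_i⁴)/32 = π(0.137⁴ − 0.113⁴)/32 = 1.858×10^-5 m⁴.
Shear stress varies linearly with radius: τ = T·r/J = 14890 × 0.0589 / 1.858×10^-5 = 4.722×10^7 Pa.

47.2 MPa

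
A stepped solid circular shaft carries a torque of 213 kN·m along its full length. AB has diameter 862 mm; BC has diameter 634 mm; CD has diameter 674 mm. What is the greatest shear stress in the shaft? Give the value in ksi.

0.617 ksi

Under the same torque, τ_max = 16T/(πd³) is largest where d is smallest — segment BC (d = 634 mm).
τ_max = 16·213000/(π·(0.634)³) = 4.257×10^6 Pa.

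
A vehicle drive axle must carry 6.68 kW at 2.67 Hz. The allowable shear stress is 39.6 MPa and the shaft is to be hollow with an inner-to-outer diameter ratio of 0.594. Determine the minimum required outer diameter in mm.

38.8 mm

ω = 2π·2.67 = 16.78 rad/s, so T = P/ω = 6.68×10³ / 16.78 = 398.2 N·m.
For a hollow shaft with d_i/d_o = 0.594: τ_max = 16T/(π d_o³ (1−k⁴)), so d_o = [16T/(π τ_allow (1−k⁴))]^(1/3) = [16·398.2/(π·3.96×10^7·0.8755)]^(1/3) = 0.03882 m.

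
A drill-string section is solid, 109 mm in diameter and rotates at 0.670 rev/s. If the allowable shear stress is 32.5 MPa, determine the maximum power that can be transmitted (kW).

34.8 kW

J = πd⁴/32 = π(0.109)⁴/32 = 1.386×10^-5 m⁴.
T_max = τ_allow·J/r = 3.25×10^7 × 1.386×10^-5 / 0.0545 = 8264 N·m.
ω = 2π·0.670 = 4.210 rad/s, so P_max = T_max·ω = 3.479×10^4 W.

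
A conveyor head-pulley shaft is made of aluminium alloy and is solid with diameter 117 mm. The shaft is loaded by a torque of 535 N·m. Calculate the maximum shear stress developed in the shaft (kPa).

J = πd⁴/32 = π(0.117)⁴/32 = 1.840×10^-5 m⁴.
τ_max = T·r/J = 535.0 × 0.0585 / 1.840×10^-5 = 1.701×10^6 Pa.

1700 kPa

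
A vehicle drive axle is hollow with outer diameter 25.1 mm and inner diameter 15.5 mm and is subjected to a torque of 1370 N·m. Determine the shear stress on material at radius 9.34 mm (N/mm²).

384 N/mm²

J = π(d_o⁴ − d_i⁴)/32 = π(0.0251⁴ − 0.0155⁴)/32 = 3.330×10^-8 m⁴.
Shear stress varies linearly with radius: τ = T·r/J = 1370 × 0.00934 / 3.330×10^-8 = 3.843×10^8 Pa.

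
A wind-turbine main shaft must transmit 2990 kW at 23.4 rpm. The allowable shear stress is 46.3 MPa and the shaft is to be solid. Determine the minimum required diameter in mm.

ω = 2π·23.4/60 = 2.450 rad/s, so T = P/ω = 2990×10³ / 2.450 = 1.220e6 N·m.
For a solid shaft τ_max = 16T/(πd³), so d = (16T/(π τ_allow))^(1/3) = (16·1.220e6/(π·4.63×10^7))^(1/3) = 0.5120 m.

512 mm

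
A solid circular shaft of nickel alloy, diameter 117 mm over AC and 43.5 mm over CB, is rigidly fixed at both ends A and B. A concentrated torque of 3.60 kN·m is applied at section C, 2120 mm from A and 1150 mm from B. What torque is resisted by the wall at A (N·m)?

Compatibility: T_A·a/J_AC = T_B·b/J_CB with T_A + T_B = T₀.
J_AC = 1.84×10^-5 m⁴, J_CB = 3.52×10^-7 m⁴, so T_A = T₀·(J_AC/a)/((J_AC/a)+(J_CB/b)) = 3478 N·m, T_B = 122.5 N·m.

3480 N·m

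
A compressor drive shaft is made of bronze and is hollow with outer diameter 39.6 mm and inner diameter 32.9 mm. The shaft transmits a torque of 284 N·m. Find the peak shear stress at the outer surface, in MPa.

J = π(d_o⁴ − d_i⁴)/32 = π(0.0396⁴ − 0.0329⁴)/32 = 1.264×10^-7 m⁴.
τ_max = T·r/J = 284.0 × 0.0198 / 1.264×10^-7 = 4.449×10^7 Pa.

44.5 MPa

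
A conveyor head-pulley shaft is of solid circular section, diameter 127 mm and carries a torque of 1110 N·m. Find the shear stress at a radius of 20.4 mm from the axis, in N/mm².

J = πd⁴/32 = π(0.127)⁴/32 = 2.554×10^-5 m⁴.
Shear stress varies linearly with radius: τ = T·r/J = 1110 × 0.0204 / 2.554×10^-5 = 8.866×10^5 Pa.

0.887 N/mm²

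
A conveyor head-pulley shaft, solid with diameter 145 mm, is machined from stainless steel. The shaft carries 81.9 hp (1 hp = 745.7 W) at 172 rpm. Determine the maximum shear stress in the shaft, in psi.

822 psi

ω = 2π·172/60 = 18.01 rad/s, so T = P/ω = 81.9×745.7 / 18.01 = 3391 N·m.
J = πd⁴/32 = π(0.145)⁴/32 = 4.340×10^-5 m⁴.
τ_max = T·r/J = 3391 × 0.0725 / 4.340×10^-5 = 5.664×10^6 Pa.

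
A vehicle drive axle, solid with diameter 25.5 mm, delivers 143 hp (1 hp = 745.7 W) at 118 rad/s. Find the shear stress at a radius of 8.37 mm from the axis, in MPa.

182 MPa

ω = 118 rad/s, so T = P/ω = 143×745.7 / 118.0 = 903.7 N·m.
J = πd⁴/32 = π(0.0255)⁴/32 = 4.151×10^-8 m⁴.
Shear stress varies linearly with radius: τ = T·r/J = 903.7 × 0.00837 / 4.151×10^-8 = 1.822×10^8 Pa.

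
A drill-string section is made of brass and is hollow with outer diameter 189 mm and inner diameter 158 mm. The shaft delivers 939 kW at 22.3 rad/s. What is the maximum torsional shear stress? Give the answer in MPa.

ω = 22.3 rad/s, so T = P/ω = 939×10³ / 22.30 = 42110 N·m.
J = π(d_o⁴ − d_i⁴)/32 = π(0.189⁴ − 0.158⁴)/32 = 6.409×10^-5 m⁴.
τ_max = T·r/J = 42110 × 0.0945 / 6.409×10^-5 = 6.209×10^7 Pa.

62.1 MPa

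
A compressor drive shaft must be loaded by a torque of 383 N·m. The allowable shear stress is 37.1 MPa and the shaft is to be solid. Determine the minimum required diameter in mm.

For a solid shaft τ_max = 16T/(πd³), so d = (16T/(π τ_allow))^(1/3) = (16·383.0/(π·3.71×10^7))^(1/3) = 0.03746 m.

37.5 mm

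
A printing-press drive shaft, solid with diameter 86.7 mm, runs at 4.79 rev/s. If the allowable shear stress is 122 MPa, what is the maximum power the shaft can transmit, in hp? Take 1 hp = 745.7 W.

630 hp

J = πd⁴/32 = π(0.0867)⁴/32 = 5.547×10^-6 m⁴.
T_max = τ_allow·J/r = 1.22×10^8 × 5.547×10^-6 / 0.0433 = 15610 N·m.
ω = 2π·4.79 = 30.10 rad/s, so P_max = T_max·ω = 4.699×10^5 W.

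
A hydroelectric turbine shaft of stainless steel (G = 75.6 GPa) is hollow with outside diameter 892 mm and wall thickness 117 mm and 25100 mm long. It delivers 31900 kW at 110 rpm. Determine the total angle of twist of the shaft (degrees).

ω = 2π·110/60 = 11.52 rad/s, so T = P/ω = 31900×10³ / 11.52 = 2.769e6 N·m.
J = π(d_o⁴ − d_i⁴)/32 = π(0.892⁴ − 0.658⁴)/32 = 0.04375 m⁴.
θ = T·L/(G·J) = 2.769e6 × 25.1 / (75.6×10⁹ × 0.04375) = 0.02102 rad.

1.20°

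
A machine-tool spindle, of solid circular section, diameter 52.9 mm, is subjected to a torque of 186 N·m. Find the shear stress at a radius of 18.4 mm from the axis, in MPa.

4.45 MPa

J = πd⁴/32 = π(0.0529)⁴/32 = 7.688×10^-7 m⁴.
Shear stress varies linearly with radius: τ = T·r/J = 186.0 × 0.0184 / 7.688×10^-7 = 4.452×10^6 Pa.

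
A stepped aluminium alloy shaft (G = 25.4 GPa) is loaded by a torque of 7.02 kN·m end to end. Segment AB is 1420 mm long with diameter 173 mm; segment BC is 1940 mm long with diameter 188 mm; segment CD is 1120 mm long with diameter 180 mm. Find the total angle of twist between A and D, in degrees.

0.678°

J_AB = π(0.173)⁴/32 = 8.79×10^-5 m⁴; J_BC = π(0.188)⁴/32 = 1.23×10^-4 m⁴; J_CD = π(0.180)⁴/32 = 1.03×10^-4 m⁴.
θ = (T/G)·Σ L_i/J_i = (7020/25.4×10⁹)·(1.42/8.79×10^-5 + 1.94/1.23×10^-4 + 1.12/1.03×10^-4) = 0.01184 rad.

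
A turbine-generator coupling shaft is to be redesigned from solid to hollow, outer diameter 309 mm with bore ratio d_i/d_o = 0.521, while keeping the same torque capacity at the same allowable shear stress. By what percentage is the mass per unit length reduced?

23.3 %

Equal τ_max and T ⇒ the solid shaft needs d_s³ = d_o³(1−k⁴), so d_s = 309·(1−0.521⁴)^(1/3) = 301.2 mm.
Area ratio A_h/A_s = d_o²(1−k²)/d_s² = (1−k²)/(1−k⁴)^(2/3) = 0.7667.
Mass saving = 1 − 0.7667 = 23.3 %.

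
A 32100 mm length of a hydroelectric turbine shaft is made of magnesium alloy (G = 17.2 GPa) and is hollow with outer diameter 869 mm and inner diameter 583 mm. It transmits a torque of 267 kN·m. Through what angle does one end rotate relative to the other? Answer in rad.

J = π(d_o⁴ − d_i⁴)/32 = π(0.869⁴ − 0.583⁴)/32 = 0.04464 m⁴.
θ = T·L/(G·J) = 267000 × 32.1 / (17.2×10⁹ × 0.04464) = 0.01116 rad.

0.0112 rad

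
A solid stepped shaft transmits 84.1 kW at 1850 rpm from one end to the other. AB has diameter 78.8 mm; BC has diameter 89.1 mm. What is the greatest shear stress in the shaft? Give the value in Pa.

4.52e6 Pa

ω = 2π·1850/60 = 193.7 rad/s, so T = P/ω = 84.1×10³ / 193.7 = 434.1 N·m.
Under the same torque, τ_max = 16T/(πd³) is largest where d is smallest — segment AB (d = 78.8 mm).
τ_max = 16·434.1/(π·(0.0788)³) = 4.518×10^6 Pa.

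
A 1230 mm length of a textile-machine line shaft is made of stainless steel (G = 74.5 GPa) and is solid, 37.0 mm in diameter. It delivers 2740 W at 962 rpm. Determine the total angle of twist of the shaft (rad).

0.00244 rad

ω = 2π·962/60 = 100.7 rad/s, so T = P/ω = 2740 / 100.7 = 27.20 N·m.
J = πd⁴/32 = π(0.0370)⁴/32 = 1.840×10^-7 m⁴.
θ = T·L/(G·J) = 27.20 × 1.23 / (74.5×10⁹ × 1.840×10^-7) = 2.441×10^-3 rad.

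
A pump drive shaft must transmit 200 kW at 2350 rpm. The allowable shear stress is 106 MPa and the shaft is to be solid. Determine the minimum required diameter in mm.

ω = 2π·2350/60 = 246.1 rad/s, so T = P/ω = 200×10³ / 246.1 = 812.7 N·m.
For a solid shaft τ_max = 16T/(πd³), so d = (16T/(π τ_allow))^(1/3) = (16·812.7/(π·1.06×10^8))^(1/3) = 0.03393 m.

33.9 mm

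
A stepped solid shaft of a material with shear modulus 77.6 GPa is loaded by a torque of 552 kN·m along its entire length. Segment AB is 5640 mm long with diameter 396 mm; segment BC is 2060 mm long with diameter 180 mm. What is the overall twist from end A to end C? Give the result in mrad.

J_AB = π(0.396)⁴/32 = 2.41×10^-3 m⁴; J_BC = π(0.180)⁴/32 = 1.03×10^-4 m⁴.
θ = (T/G)·Σ L_i/J_i = (552000/77.6×10⁹)·(5.64/2.41×10^-3 + 2.06/1.03×10^-4) = 0.1588 rad.

159 mrad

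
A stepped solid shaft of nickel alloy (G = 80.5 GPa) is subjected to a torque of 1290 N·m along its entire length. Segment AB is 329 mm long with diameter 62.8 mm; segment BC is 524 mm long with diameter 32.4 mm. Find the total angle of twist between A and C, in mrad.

81.1 mrad

J_AB = π(0.0628)⁴/32 = 1.53×10^-6 m⁴; J_BC = π(0.0324)⁴/32 = 1.08×10^-7 m⁴.
θ = (T/G)·Σ L_i/J_i = (1290/80.5×10⁹)·(0.329/1.53×10^-6 + 0.524/1.08×10^-7) = 0.08107 rad.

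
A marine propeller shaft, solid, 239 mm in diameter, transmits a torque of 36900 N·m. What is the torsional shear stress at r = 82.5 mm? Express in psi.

1380 psi

J = πd⁴/32 = π(0.239)⁴/32 = 3.203×10^-4 m⁴.
Shear stress varies linearly with radius: τ = T·r/J = 36900 × 0.0825 / 3.203×10^-4 = 9.504×10^6 Pa.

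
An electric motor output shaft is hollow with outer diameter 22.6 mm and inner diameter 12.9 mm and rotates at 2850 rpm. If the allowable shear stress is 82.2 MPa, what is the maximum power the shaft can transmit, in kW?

49.7 kW

J = π(d_o⁴ − d_i⁴)/32 = π(0.0226⁴ − 0.0129⁴)/32 = 2.289×10^-8 m⁴.
T_max = τ_allow·J/r = 8.22×10^7 × 2.289×10^-8 / 0.0113 = 166.5 N·m.
ω = 2π·2850/60 = 298.5 rad/s, so P_max = T_max·ω = 4.970×10^4 W.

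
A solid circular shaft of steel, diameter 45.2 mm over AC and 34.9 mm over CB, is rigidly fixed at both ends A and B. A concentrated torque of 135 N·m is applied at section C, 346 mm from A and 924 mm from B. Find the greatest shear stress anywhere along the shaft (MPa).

Compatibility: T_A·a/J_AC = T_B·b/J_CB with T_A + T_B = T₀.
J_AC = 4.10×10^-7 m⁴, J_CB = 1.46×10^-7 m⁴, so T_A = T₀·(J_AC/a)/((J_AC/a)+(J_CB/b)) = 119.1 N·m, T_B = 15.86 N·m.
τ in each portion: τ_AC = 6.57×10^6 Pa, τ_CB = 1.90×10^6 Pa; maximum is in AC.
τ_max = T_AC·r/J = 119.1·0.0226/4.10×10^-7 = 6.571×10^6 Pa.

6.57 MPa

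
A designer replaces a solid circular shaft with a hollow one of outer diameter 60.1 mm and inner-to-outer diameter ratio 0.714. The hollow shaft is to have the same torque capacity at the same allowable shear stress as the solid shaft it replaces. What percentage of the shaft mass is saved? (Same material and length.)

40.1 %

Equal τ_max and T ⇒ the solid shaft needs d_s³ = d_o³(1−k⁴), so d_s = 60.1·(1−0.714⁴)^(1/3) = 54.36 mm.
Area ratio A_h/A_s = d_o²(1−k²)/d_s² = (1−k²)/(1−k⁴)^(2/3) = 0.5991.
Mass saving = 1 − 0.5991 = 40.1 %.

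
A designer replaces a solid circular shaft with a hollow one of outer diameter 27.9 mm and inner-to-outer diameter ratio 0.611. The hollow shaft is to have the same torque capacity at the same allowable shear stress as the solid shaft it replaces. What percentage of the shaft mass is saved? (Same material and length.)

30.7 %

Equal τ_max and T ⇒ the solid shaft needs d_s³ = d_o³(1−k⁴), so d_s = 27.9·(1−0.611⁴)^(1/3) = 26.54 mm.
Area ratio A_h/A_s = d_o²(1−k²)/d_s² = (1−k²)/(1−k⁴)^(2/3) = 0.6926.
Mass saving = 1 − 0.6926 = 30.7 %.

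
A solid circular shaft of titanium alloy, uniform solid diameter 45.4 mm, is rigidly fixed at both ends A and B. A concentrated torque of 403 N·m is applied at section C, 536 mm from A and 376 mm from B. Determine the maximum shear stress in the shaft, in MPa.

12.9 MPa

With uniform GJ and both ends fixed, compatibility θ_AC = θ_CB gives T_A·a = T_B·b, together with T_A + T_B = T₀.
T_A = T₀·b/(a+b) = 403.0·376/912.0 = 166.1 N·m; T_B = 236.9 N·m.
τ in each portion: τ_AC = 9.04×10^6 Pa, τ_CB = 1.29×10^7 Pa; maximum is in CB.
τ_max = T_CB·r/J = 236.9·0.0227/4.17×10^-7 = 1.289×10^7 Pa.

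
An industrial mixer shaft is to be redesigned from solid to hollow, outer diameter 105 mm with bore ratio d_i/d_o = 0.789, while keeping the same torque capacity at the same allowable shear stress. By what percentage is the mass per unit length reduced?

Equal τ_max and T ⇒ the solid shaft needs d_s³ = d_o³(1−k⁴), so d_s = 105·(1−0.789⁴)^(1/3) = 89.17 mm.
Area ratio A_h/A_s = d_o²(1−k²)/d_s² = (1−k²)/(1−k⁴)^(2/3) = 0.5234.
Mass saving = 1 − 0.5234 = 47.7 %.

47.7 %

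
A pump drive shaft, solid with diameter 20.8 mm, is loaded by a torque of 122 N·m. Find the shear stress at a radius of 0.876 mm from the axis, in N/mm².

J = πd⁴/32 = π(0.0208)⁴/32 = 1.838×10^-8 m⁴.
Shear stress varies linearly with radius: τ = T·r/J = 122.0 × 8.76e-4 / 1.838×10^-8 = 5.816×10^6 Pa.

5.82 N/mm²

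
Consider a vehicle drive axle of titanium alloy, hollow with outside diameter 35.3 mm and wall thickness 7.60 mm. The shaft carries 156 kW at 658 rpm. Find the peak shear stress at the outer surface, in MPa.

ω = 2π·658/60 = 68.91 rad/s, so T = P/ω = 156×10³ / 68.91 = 2264 N·m.
J = π(d_o⁴ − d_i⁴)/32 = π(0.0353⁴ − 0.0201⁴)/32 = 1.364×10^-7 m⁴.
τ_max = T·r/J = 2264 × 0.0176 / 1.364×10^-7 = 2.929×10^8 Pa.

293 MPa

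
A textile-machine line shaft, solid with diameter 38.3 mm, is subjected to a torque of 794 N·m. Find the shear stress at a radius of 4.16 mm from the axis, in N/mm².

J = πd⁴/32 = π(0.0383)⁴/32 = 2.112×10^-7 m⁴.
Shear stress varies linearly with radius: τ = T·r/J = 794.0 × 0.00416 / 2.112×10^-7 = 1.564×10^7 Pa.

15.6 N/mm²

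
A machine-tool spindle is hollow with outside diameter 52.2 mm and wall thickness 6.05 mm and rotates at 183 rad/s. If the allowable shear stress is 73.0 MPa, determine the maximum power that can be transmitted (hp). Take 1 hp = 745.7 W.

326 hp

J = π(d_o⁴ − d_i⁴)/32 = π(0.0522⁴ − 0.0401⁴)/32 = 4.751×10^-7 m⁴.
T_max = τ_allow·J/r = 7.30×10^7 × 4.751×10^-7 / 0.0261 = 1329 N·m.
ω = 183 rad/s, so P_max = T_max·ω = 2.432×10^5 W.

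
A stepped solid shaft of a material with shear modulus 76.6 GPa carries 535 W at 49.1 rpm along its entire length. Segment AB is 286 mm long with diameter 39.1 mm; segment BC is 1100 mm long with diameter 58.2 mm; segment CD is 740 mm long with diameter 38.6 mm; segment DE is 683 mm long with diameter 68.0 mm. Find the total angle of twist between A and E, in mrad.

ω = 2π·49.1/60 = 5.142 rad/s, so T = P/ω = 535 / 5.142 = 104.1 N·m.
J_AB = π(0.0391)⁴/32 = 2.29×10^-7 m⁴; J_BC = π(0.0582)⁴/32 = 1.13×10^-6 m⁴; J_CD = π(0.0386)⁴/32 = 2.18×10^-7 m⁴; J_DE = π(0.0680)⁴/32 = 2.10×10^-6 m⁴.
θ = (T/G)·Σ L_i/J_i = (104.1/76.6×10⁹)·(0.286/2.29×10^-7 + 1.10/1.13×10^-6 + 0.740/2.18×10^-7 + 0.683/2.10×10^-6) = 8.074×10^-3 rad.

8.07 mrad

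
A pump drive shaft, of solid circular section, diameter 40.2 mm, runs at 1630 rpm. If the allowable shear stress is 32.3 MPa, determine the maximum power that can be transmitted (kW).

J = πd⁴/32 = π(0.0402)⁴/32 = 2.564×10^-7 m⁴.
T_max = τ_allow·J/r = 3.23×10^7 × 2.564×10^-7 / 0.0201 = 412.0 N·m.
ω = 2π·1630/60 = 170.7 rad/s, so P_max = T_max·ω = 7.033×10^4 W.

70.3 kW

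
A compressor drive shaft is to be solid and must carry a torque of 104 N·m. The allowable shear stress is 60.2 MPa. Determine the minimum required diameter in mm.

20.6 mm

For a solid shaft τ_max = 16T/(πd³), so d = (16T/(π τ_allow))^(1/3) = (16·104.0/(π·6.02×10^7))^(1/3) = 0.02064 m.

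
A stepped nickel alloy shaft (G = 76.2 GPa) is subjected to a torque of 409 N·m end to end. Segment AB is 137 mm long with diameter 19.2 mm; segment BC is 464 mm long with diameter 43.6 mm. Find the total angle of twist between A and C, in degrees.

3.56°

J_AB = π(0.0192)⁴/32 = 1.33×10^-8 m⁴; J_BC = π(0.0436)⁴/32 = 3.55×10^-7 m⁴.
θ = (T/G)·Σ L_i/J_i = (409.0/76.2×10⁹)·(0.137/1.33×10^-8 + 0.464/3.55×10^-7) = 0.06214 rad.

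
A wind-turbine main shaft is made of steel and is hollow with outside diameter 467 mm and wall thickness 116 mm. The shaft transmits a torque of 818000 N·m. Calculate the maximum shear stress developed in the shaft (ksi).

6.34 ksi

J = π(d_o⁴ − d_i⁴)/32 = π(0.467⁴ − 0.235⁴)/32 = 4.370×10^-3 m⁴.
τ_max = T·r/J = 818000 × 0.234 / 4.370×10^-3 = 4.371×10^7 Pa.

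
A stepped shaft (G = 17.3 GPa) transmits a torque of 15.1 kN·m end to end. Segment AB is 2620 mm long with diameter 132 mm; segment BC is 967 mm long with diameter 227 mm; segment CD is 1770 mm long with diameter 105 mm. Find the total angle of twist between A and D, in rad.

J_AB = π(0.132)⁴/32 = 2.98×10^-5 m⁴; J_BC = π(0.227)⁴/32 = 2.61×10^-4 m⁴; J_CD = π(0.105)⁴/32 = 1.19×10^-5 m⁴.
θ = (T/G)·Σ L_i/J_i = (15100/17.3×10⁹)·(2.62/2.98×10^-5 + 0.967/2.61×10^-4 + 1.77/1.19×10^-5) = 0.2094 rad.

0.209 rad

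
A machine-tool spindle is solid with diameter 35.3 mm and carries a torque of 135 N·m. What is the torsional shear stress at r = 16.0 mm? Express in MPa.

14.2 MPa

J = πd⁴/32 = π(0.0353)⁴/32 = 1.524×10^-7 m⁴.
Shear stress varies linearly with radius: τ = T·r/J = 135.0 × 0.0160 / 1.524×10^-7 = 1.417×10^7 Pa.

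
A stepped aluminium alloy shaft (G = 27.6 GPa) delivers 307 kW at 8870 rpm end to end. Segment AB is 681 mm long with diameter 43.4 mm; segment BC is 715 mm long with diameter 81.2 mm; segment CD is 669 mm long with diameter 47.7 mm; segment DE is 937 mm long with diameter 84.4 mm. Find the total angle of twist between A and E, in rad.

ω = 2π·8870/60 = 928.9 rad/s, so T = P/ω = 307×10³ / 928.9 = 330.5 N·m.
J_AB = π(0.0434)⁴/32 = 3.48×10^-7 m⁴; J_BC = π(0.0812)⁴/32 = 4.27×10^-6 m⁴; J_CD = π(0.0477)⁴/32 = 5.08×10^-7 m⁴; J_DE = π(0.0844)⁴/32 = 4.98×10^-6 m⁴.
θ = (T/G)·Σ L_i/J_i = (330.5/27.6×10⁹)·(0.681/3.48×10^-7 + 0.715/4.27×10^-6 + 0.669/5.08×10^-7 + 0.937/4.98×10^-6) = 0.04343 rad.

0.0434 rad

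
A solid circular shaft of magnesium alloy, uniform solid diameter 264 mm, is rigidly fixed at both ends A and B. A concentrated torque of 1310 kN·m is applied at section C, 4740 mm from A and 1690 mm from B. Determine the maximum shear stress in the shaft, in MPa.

With uniform GJ and both ends fixed, compatibility θ_AC = θ_CB gives T_A·a = T_B·b, together with T_A + T_B = T₀.
T_A = T₀·b/(a+b) = 1.310e6·1690/6430 = 344300 N·m; T_B = 965700 N·m.
τ in each portion: τ_AC = 9.53×10^7 Pa, τ_CB = 2.67×10^8 Pa; maximum is in CB.
τ_max = T_CB·r/J = 965700·0.132/4.77×10^-4 = 2.673×10^8 Pa.

267 MPa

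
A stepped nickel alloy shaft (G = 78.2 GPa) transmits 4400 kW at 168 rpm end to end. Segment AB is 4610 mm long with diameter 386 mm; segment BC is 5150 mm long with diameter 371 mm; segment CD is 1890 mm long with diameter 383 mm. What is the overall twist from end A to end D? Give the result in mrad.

18.5 mrad

ω = 2π·168/60 = 17.59 rad/s, so T = P/ω = 4400×10³ / 17.59 = 250100 N·m.
J_AB = π(0.386)⁴/32 = 2.18×10^-3 m⁴; J_BC = π(0.371)⁴/32 = 1.86×10^-3 m⁴; J_CD = π(0.383)⁴/32 = 2.11×10^-3 m⁴.
θ = (T/G)·Σ L_i/J_i = (250100/78.2×10⁹)·(4.61/2.18×10^-3 + 5.15/1.86×10^-3 + 1.89/2.11×10^-3) = 0.01848 rad.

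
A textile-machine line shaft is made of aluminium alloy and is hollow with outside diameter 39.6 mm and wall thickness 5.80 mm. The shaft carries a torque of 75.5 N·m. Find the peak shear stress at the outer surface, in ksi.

1.20 ksi

J = π(d_o⁴ − d_i⁴)/32 = π(0.0396⁴ − 0.0280⁴)/32 = 1.811×10^-7 m⁴.
τ_max = T·r/J = 75.50 × 0.0198 / 1.811×10^-7 = 8.255×10^6 Pa.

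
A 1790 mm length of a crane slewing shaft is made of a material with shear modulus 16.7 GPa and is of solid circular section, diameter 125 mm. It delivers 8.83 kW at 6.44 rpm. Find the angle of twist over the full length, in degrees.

3.35°

ω = 2π·6.44/60 = 0.6744 rad/s, so T = P/ω = 8.83×10³ / 0.6744 = 13090 N·m.
J = πd⁴/32 = π(0.125)⁴/32 = 2.397×10^-5 m⁴.
θ = T·L/(G·J) = 13090 × 1.79 / (16.7×10⁹ × 2.397×10^-5) = 0.05855 rad.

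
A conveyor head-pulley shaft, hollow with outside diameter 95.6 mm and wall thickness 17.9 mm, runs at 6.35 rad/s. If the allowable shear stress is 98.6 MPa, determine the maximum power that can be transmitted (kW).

91.0 kW

J = π(d_o⁴ − d_i⁴)/32 = π(0.0956⁴ − 0.0598⁴)/32 = 6.945×10^-6 m⁴.
T_max = τ_allow·J/r = 9.86×10^7 × 6.945×10^-6 / 0.0478 = 14330 N·m.
ω = 6.35 rad/s, so P_max = T_max·ω = 9.097×10^4 W.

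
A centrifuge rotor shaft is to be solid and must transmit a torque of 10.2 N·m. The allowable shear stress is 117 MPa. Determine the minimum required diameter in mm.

For a solid shaft τ_max = 16T/(πd³), so d = (16T/(π τ_allow))^(1/3) = (16·10.20/(π·1.17×10^8))^(1/3) = 0.007629 m.

7.63 mm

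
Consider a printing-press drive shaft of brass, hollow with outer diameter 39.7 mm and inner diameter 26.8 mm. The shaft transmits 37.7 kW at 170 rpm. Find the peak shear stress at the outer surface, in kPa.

218000 kPa

ω = 2π·170/60 = 17.80 rad/s, so T = P/ω = 37.7×10³ / 17.80 = 2118 N·m.
J = π(d_o⁴ − d_i⁴)/32 = π(0.0397⁴ − 0.0268⁴)/32 = 1.932×10^-7 m⁴.
τ_max = T·r/J = 2118 × 0.0199 / 1.932×10^-7 = 2.175×10^8 Pa.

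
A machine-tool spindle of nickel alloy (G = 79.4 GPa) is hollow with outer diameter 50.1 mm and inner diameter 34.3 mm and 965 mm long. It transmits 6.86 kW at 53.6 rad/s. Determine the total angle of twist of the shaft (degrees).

ω = 53.6 rad/s, so T = P/ω = 6.86×10³ / 53.60 = 128.0 N·m.
J = π(d_o⁴ − d_i⁴)/32 = π(0.0501⁴ − 0.0343⁴)/32 = 4.826×10^-7 m⁴.
θ = T·L/(G·J) = 128.0 × 0.965 / (79.4×10⁹ × 4.826×10^-7) = 3.223×10^-3 rad.

0.185°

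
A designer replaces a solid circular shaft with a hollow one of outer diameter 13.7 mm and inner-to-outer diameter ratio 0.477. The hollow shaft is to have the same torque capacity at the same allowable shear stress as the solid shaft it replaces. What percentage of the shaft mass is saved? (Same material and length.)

20.0 %

Equal τ_max and T ⇒ the solid shaft needs d_s³ = d_o³(1−k⁴), so d_s = 13.7·(1−0.477⁴)^(1/3) = 13.46 mm.
Area ratio A_h/A_s = d_o²(1−k²)/d_s² = (1−k²)/(1−k⁴)^(2/3) = 0.8003.
Mass saving = 1 − 0.8003 = 20.0 %.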